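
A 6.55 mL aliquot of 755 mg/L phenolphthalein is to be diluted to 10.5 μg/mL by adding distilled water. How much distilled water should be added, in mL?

10.5 μg/mL = 10.5 mg/L.
V₂ = C₁V₁/C₂ = 755 × 6.55 / 10.5 = 471 mL.
Diluent to add = V₂ − V₁ = 471 − 6.55 = 464 mL.

464 mL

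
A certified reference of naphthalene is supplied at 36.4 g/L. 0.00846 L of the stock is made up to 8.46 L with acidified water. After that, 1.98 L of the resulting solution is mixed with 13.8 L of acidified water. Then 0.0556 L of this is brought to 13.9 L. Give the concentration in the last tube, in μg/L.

Overall dilution factor = 1000 × 7.970 × 250 = 1.99 × 10⁶.
36.4 g/L / 1.99 × 10⁶ = 1.83 × 10⁻⁵ g/L = 18.3 μg/L.

18.3 μg/L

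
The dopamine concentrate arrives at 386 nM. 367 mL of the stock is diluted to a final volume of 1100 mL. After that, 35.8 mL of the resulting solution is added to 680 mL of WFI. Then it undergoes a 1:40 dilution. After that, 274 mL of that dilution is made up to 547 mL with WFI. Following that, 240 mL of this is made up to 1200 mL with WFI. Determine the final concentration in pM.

16.1 pM

Overall dilution factor = 2.997 × 19.99 × 40 × 1.996 × 5 = 2.39 × 10⁴.
386 nM / 2.39 × 10⁴ = 0.0161 nM = 16.1 pM.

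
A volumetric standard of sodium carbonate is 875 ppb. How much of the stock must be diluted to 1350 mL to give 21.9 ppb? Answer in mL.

33.8 mL

V₁ = C₂V₂/C₁ = 21.9 × 1350 / 875 = 33.8 mL.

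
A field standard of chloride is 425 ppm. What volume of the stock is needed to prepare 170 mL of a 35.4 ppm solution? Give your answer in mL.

V₁ = C₂V₂/C₁ = 35.4 × 170 / 425 = 14.2 mL.

14.2 mL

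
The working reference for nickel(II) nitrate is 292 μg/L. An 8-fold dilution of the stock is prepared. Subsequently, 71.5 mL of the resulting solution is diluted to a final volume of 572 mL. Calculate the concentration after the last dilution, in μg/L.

4.56 μg/L

Overall dilution factor = 8 × 8 = 64.0.
292 μg/L / 64.0 = 4.56 μg/L.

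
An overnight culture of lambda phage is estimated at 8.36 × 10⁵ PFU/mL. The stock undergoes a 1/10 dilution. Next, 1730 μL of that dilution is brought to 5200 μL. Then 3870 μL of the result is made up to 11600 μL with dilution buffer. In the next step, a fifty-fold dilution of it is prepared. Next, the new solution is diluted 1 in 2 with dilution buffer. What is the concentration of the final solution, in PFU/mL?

Overall dilution factor = 10 × 3.006 × 2.997 × 50 × 2 = 9010.
8.36 × 10⁵ PFU/mL / 9010 = 92.8 PFU/mL.

92.8 PFU/mL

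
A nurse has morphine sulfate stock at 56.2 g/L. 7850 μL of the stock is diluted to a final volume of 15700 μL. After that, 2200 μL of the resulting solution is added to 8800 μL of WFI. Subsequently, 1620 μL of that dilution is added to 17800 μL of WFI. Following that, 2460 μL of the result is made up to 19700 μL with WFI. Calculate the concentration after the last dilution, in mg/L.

Overall dilution factor = 2 × 5 × 11.99 × 8.008 = 960.
56.2 g/L / 960 = 0.0585 g/L = 58.5 mg/L.

58.5 mg/L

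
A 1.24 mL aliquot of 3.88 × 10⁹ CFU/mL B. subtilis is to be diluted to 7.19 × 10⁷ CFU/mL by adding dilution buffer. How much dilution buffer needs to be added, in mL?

65.7 mL

V₂ = C₁V₁/C₂ = 3.88 × 10⁹ × 1.24 / 7.19 × 10⁷ = 66.9 mL.
Diluent to add = V₂ − V₁ = 66.9 − 1.24 = 65.7 mL.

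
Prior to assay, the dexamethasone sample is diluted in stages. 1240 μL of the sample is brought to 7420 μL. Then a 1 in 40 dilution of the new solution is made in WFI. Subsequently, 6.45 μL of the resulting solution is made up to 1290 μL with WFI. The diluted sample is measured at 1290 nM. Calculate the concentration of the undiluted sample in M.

Overall dilution factor = 5.984 × 40 × 200 = 4.79 × 10⁴.
Original = 1290 nM × 4.79 × 10⁴ = 6.18 × 10⁷ nM = 0.0618 M.

0.0618 M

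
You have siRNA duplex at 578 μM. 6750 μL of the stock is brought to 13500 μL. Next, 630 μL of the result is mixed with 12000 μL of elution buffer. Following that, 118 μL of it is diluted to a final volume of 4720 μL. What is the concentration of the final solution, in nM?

Overall dilution factor = 2 × 20.05 × 40 = 1604.
578 μM / 1604 = 0.360 μM = 360 nM.

360 nM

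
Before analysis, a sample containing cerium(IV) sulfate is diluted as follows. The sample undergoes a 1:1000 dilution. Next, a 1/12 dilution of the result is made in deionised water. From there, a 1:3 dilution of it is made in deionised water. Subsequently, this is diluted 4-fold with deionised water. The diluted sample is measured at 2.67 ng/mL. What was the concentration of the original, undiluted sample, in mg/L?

384 mg/L

Overall dilution factor = 1000 × 12 × 3 × 4 = 1.44 × 10⁵.
Original = 2.67 ng/mL × 1.44 × 10⁵ = 3.84 × 10⁵ ng/mL = 384 mg/L.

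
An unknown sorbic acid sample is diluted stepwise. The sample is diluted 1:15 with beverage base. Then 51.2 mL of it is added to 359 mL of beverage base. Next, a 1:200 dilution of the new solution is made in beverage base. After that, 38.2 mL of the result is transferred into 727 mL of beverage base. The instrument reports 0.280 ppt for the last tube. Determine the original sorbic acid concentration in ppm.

Overall dilution factor = 15 × 8.012 × 200 × 20.03 = 4.81 × 10⁵.
Original = 0.280 ppt × 4.81 × 10⁵ = 1.35 × 10⁵ ppt = 0.135 ppm.

0.135 ppm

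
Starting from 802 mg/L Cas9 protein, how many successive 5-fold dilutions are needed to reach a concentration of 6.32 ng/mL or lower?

8

Need 5ⁿ ≥ 1.27 × 10⁵, so n ≥ log(1.27 × 10⁵)/log(5) = 7.30.
Minimum whole steps: n = 8.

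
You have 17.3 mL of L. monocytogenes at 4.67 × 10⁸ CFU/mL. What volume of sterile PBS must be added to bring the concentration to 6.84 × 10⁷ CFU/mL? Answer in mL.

101 mL

V₂ = C₁V₁/C₂ = 4.67 × 10⁸ × 17.3 / 6.84 × 10⁷ = 118 mL.
Diluent to add = V₂ − V₁ = 118 − 17.3 = 101 mL.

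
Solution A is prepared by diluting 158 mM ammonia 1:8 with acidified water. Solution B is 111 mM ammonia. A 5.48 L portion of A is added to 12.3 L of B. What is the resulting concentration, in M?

C_A = 158 mM / 8 = 19.8 mM.
C_mix = (C_A·V_A + C_B·V_B)/(V_A + V_B) = (19.8×5.48 + 111×12.3) / 17.78 = 82.9 mM = 0.0829 M.

0.0829 M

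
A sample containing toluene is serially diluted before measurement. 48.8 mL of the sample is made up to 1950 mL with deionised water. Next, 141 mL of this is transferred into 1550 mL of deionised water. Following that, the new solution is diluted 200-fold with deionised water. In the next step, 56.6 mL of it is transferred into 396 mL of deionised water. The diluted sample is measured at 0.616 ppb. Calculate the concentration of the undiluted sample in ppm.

Overall dilution factor = 39.96 × 11.99 × 200 × 7.996 = 7.66 × 10⁵.
Original = 0.616 ppb × 7.66 × 10⁵ = 4.72 × 10⁵ ppb = 472 ppm.

472 ppm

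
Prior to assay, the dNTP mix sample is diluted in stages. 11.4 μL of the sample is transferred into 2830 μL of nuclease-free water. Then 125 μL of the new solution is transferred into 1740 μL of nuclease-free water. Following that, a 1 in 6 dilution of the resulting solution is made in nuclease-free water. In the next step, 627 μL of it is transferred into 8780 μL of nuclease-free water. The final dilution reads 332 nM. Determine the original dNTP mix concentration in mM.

111 mM

Overall dilution factor = 249.2 × 14.92 × 6 × 15.00 = 3.35 × 10⁵.
Original = 332 nM × 3.35 × 10⁵ = 1.11 × 10⁸ nM = 111 mM.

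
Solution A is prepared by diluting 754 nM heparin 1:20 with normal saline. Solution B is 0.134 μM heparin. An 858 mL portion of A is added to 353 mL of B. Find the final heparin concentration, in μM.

0.0658 μM

C_A = 754 nM / 20 = 37.7 nM.
C_B = 0.134 μM = 134 nM.
C_mix = (C_A·V_A + C_B·V_B)/(V_A + V_B) = (37.7×858 + 134×353) / 1211 = 65.8 nM = 0.0658 μM.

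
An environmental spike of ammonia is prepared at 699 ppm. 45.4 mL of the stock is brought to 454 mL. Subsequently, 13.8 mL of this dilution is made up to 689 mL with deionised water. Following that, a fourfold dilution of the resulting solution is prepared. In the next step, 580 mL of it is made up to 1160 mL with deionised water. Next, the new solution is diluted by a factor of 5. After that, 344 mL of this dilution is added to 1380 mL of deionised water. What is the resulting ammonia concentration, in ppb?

6.98 ppb

Overall dilution factor = 10 × 49.93 × 4 × 2 × 5 × 5.012 = 1.00 × 10⁵.
699 ppm / 1.00 × 10⁵ = 6.98 × 10⁻³ ppm = 6.98 ppb.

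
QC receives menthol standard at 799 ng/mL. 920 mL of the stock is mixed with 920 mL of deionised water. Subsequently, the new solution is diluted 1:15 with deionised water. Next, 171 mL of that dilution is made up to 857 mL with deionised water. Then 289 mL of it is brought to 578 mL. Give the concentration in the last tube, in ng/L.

2660 ng/L

Overall dilution factor = 2 × 15 × 5.012 × 2 = 301.
799 ng/mL / 301 = 2.66 ng/mL = 2660 ng/L.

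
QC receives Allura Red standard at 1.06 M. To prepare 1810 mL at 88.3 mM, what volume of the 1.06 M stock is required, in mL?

151 mL

88.3 mM = 0.0883 M.
V₁ = C₂V₂/C₁ = 0.0883 × 1810 / 1.06 = 151 mL.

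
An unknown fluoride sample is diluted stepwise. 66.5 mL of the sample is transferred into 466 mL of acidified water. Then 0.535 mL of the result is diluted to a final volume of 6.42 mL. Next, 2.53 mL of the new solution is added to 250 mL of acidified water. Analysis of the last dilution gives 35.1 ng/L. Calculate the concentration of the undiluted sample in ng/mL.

Overall dilution factor = 8.008 × 12 × 99.81 = 9591.
Original = 35.1 ng/L × 9591 = 3.37 × 10⁵ ng/L = 337 ng/mL.

337 ng/mL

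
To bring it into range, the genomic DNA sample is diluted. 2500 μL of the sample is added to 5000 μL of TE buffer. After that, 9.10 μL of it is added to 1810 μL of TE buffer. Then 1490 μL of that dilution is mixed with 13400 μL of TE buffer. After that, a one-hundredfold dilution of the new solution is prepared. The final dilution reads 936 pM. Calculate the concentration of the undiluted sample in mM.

Overall dilution factor = 3 × 199.9 × 9.993 × 100 = 5.99 × 10⁵.
Original = 936 pM × 5.99 × 10⁵ = 5.61 × 10⁸ pM = 0.561 mM.

0.561 mM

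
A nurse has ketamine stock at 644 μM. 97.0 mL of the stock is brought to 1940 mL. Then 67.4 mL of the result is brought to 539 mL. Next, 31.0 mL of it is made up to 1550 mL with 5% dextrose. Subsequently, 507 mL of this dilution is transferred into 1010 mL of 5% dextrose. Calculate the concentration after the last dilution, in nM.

Overall dilution factor = 20 × 7.997 × 50 × 2.992 = 2.39 × 10⁴.
644 μM / 2.39 × 10⁴ = 0.0269 μM = 26.9 nM.

26.9 nM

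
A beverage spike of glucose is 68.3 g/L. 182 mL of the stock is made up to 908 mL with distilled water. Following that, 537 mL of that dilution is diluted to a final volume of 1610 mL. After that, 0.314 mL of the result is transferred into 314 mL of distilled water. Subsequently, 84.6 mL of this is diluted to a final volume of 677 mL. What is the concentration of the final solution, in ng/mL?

Overall dilution factor = 4.989 × 2.998 × 1001 × 8.002 = 1.20 × 10⁵.
68.3 g/L / 1.20 × 10⁵ = 5.70 × 10⁻⁴ g/L = 570 ng/mL.

570 ng/mL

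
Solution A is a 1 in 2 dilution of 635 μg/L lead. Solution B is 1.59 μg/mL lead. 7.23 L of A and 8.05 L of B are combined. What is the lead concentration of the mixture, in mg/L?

C_A = 635 μg/L / 2 = 318 μg/L.
C_B = 1.59 μg/mL = 1590 μg/L.
C_mix = (C_A·V_A + C_B·V_B)/(V_A + V_B) = (318×7.23 + 1590×8.05) / 15.28 = 988 μg/L = 0.988 mg/L.

0.988 mg/L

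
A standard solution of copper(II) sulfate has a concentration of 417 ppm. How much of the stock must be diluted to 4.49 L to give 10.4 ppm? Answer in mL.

V₁ = C₂V₂/C₁ = 10.4 × 4.49 / 417 = 0.112 L = 112 mL.

112 mL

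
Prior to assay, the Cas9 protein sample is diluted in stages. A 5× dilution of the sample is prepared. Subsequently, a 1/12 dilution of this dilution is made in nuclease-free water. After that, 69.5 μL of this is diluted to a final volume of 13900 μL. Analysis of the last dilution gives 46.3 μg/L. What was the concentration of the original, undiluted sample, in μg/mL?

Overall dilution factor = 5 × 12 × 200 = 1.20 × 10⁴.
Original = 46.3 μg/L × 1.20 × 10⁴ = 5.56 × 10⁵ μg/L = 556 μg/mL.

556 μg/mL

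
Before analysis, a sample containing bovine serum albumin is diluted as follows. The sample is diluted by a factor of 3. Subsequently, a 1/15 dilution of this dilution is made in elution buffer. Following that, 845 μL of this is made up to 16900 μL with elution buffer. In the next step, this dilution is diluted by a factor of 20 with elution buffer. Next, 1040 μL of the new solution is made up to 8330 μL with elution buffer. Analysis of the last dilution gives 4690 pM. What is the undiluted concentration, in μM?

676 μM

Overall dilution factor = 3 × 15 × 20 × 20 × 8.010 = 1.44 × 10⁵.
Original = 4690 pM × 1.44 × 10⁵ = 6.76 × 10⁸ pM = 676 μM.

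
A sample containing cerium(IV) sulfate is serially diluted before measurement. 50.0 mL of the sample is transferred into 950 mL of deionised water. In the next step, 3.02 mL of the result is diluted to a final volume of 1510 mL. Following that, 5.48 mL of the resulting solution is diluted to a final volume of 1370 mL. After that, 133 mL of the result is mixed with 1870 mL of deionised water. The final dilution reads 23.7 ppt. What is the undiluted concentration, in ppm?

Overall dilution factor = 20 × 500 × 250 × 15.06 = 3.77 × 10⁷.
Original = 23.7 ppt × 3.77 × 10⁷ = 8.92 × 10⁸ ppt = 892 ppm.

892 ppm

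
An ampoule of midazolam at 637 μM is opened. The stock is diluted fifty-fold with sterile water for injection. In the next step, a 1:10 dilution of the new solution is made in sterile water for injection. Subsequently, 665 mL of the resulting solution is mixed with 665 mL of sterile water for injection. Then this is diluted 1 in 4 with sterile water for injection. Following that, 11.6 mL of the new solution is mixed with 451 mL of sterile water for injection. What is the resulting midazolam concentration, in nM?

3.99 nM

Overall dilution factor = 50 × 10 × 2 × 4 × 39.88 = 1.60 × 10⁵.
637 μM / 1.60 × 10⁵ = 3.99 × 10⁻³ μM = 3.99 nM.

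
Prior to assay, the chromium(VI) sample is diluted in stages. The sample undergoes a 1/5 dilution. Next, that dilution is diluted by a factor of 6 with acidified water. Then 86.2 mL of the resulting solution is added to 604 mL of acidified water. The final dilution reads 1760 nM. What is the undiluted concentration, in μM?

Overall dilution factor = 5 × 6 × 8.007 = 240.
Original = 1760 nM × 240 = 4.23 × 10⁵ nM = 423 μM.

423 μM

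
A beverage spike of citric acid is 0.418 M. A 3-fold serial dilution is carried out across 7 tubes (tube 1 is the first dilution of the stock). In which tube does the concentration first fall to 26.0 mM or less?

Tube n has concentration 0.418 M / 3ⁿ.
Need 3ⁿ ≥ 0.418 M / 26.0 mM = 16.1, so n ≥ 2.53.
First such tube: n = 3.

tube 3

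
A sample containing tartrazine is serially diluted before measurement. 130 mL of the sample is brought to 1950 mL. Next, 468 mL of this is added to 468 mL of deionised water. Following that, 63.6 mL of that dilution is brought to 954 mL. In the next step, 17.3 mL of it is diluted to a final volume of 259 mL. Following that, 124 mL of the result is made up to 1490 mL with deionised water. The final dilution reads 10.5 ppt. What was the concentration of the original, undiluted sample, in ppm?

0.850 ppm

Overall dilution factor = 15 × 2 × 15 × 14.97 × 12.02 = 8.10 × 10⁴.
Original = 10.5 ppt × 8.10 × 10⁴ = 8.50 × 10⁵ ppt = 0.850 ppm.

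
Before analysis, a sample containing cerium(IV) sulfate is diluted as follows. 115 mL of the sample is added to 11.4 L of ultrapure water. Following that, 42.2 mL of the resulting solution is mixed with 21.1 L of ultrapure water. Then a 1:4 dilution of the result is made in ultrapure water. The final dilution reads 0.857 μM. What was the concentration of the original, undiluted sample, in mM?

172 mM

Overall dilution factor = 100.1 × 501 × 4 = 2.01 × 10⁵.
Original = 0.857 μM × 2.01 × 10⁵ = 1.72 × 10⁵ μM = 172 mM.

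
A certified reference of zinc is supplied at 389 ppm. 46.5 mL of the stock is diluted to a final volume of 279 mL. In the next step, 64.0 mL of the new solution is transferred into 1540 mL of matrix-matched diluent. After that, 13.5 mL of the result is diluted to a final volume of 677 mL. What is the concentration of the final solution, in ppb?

Overall dilution factor = 6 × 25.06 × 50.15 = 7541.
389 ppm / 7541 = 0.0516 ppm = 51.6 ppb.

51.6 ppb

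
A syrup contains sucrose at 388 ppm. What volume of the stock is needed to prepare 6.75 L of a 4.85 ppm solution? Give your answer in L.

V₁ = C₂V₂/C₁ = 4.85 × 6.75 / 388 = 0.0844 L.

0.0844 L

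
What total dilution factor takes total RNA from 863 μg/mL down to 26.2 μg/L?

3.29 × 10⁴

Factor = C₀/C_target = 863 μg/mL / 26.2 μg/L = 3.29 × 10⁴.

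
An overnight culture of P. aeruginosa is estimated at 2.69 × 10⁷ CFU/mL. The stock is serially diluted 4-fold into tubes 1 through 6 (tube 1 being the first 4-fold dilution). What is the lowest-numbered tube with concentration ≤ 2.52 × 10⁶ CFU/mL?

tube 2

Tube n has concentration 2.69 × 10⁷ CFU/mL / 4ⁿ.
Need 4ⁿ ≥ 2.69 × 10⁷ CFU/mL / 2.52 × 10⁶ CFU/mL = 10.7, so n ≥ 1.71.
First such tube: n = 2.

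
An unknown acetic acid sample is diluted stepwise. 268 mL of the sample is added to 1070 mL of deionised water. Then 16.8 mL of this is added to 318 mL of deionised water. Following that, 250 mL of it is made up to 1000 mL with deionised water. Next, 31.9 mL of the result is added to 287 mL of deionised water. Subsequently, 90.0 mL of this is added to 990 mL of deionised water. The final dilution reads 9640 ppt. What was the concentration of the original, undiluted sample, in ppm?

460 ppm

Overall dilution factor = 4.993 × 19.93 × 4 × 9.997 × 12 = 4.77 × 10⁴.
Original = 9640 ppt × 4.77 × 10⁴ = 4.60 × 10⁸ ppt = 460 ppm.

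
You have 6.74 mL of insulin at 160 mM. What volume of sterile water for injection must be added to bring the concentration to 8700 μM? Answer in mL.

117 mL

8700 μM = 8.70 mM.
V₂ = C₁V₁/C₂ = 160 × 6.74 / 8.70 = 124 mL.
Diluent to add = V₂ − V₁ = 124 − 6.74 = 117 mL.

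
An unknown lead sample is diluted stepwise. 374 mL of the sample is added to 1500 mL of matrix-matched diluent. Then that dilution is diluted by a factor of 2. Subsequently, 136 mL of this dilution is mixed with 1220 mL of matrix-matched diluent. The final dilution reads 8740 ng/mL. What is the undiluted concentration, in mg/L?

873 mg/L

Overall dilution factor = 5.011 × 2 × 9.971 = 99.9.
Original = 8740 ng/mL × 99.9 = 8.73 × 10⁵ ng/mL = 873 mg/L.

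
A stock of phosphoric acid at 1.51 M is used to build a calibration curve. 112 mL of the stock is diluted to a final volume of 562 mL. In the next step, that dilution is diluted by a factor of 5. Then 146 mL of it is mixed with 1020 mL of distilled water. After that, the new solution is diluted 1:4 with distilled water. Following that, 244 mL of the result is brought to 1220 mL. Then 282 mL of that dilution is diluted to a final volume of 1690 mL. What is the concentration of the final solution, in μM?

62.9 μM

Overall dilution factor = 5.018 × 5 × 7.986 × 4 × 5 × 5.993 = 2.40 × 10⁴.
1.51 M / 2.40 × 10⁴ = 6.29 × 10⁻⁵ M = 62.9 μM.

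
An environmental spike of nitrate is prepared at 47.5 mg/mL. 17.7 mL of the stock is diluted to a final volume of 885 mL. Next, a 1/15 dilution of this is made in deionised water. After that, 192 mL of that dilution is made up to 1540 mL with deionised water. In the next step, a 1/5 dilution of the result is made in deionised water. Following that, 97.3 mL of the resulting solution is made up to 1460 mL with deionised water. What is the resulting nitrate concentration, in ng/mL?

105 ng/mL

Overall dilution factor = 50 × 15 × 8.021 × 5 × 15.01 = 4.51 × 10⁵.
47.5 mg/mL / 4.51 × 10⁵ = 1.05 × 10⁻⁴ mg/mL = 105 ng/mL.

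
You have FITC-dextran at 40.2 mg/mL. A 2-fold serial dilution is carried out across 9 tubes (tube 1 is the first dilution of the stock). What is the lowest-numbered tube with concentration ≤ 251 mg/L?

Tube n has concentration 40.2 mg/mL / 2ⁿ.
Need 2ⁿ ≥ 40.2 mg/mL / 251 mg/L = 160, so n ≥ 7.32.
First such tube: n = 8.

tube 8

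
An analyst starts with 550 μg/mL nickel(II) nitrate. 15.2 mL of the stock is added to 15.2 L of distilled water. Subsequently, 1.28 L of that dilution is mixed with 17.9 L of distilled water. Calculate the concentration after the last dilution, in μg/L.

Overall dilution factor = 1001 × 14.98 = 1.50 × 10⁴.
550 μg/mL / 1.50 × 10⁴ = 0.0367 μg/mL = 36.7 μg/L.

36.7 μg/L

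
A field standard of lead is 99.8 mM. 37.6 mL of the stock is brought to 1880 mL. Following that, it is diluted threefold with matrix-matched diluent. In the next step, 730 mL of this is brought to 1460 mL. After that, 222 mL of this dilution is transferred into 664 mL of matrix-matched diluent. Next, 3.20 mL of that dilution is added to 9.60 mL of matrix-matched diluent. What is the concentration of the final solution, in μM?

Overall dilution factor = 50 × 3 × 2 × 3.991 × 4 = 4789.
99.8 mM / 4789 = 0.0208 mM = 20.8 μM.

20.8 μM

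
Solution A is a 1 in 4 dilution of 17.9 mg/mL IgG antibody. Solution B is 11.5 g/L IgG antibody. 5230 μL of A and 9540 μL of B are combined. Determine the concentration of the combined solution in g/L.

9.01 g/L

C_A = 17.9 mg/mL / 4 = 4.47 mg/mL.
C_B = 11.5 g/L = 11.5 mg/mL.
C_mix = (C_A·V_A + C_B·V_B)/(V_A + V_B) = (4.47×5230 + 11.5×9540) / 14770 = 9.01 mg/mL = 9.01 g/L.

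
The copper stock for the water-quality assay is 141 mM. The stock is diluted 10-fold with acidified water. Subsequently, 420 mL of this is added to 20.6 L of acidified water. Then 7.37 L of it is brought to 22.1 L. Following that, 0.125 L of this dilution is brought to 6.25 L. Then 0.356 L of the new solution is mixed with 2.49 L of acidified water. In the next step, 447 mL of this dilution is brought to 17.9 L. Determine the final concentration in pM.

Overall dilution factor = 10 × 50.05 × 2.999 × 50 × 7.994 × 40.04 = 2.40 × 10⁷.
141 mM / 2.40 × 10⁷ = 5.87 × 10⁻⁶ mM = 5870 pM.

5870 pM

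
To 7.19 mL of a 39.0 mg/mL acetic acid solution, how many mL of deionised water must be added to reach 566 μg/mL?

488 mL

566 μg/mL = 0.566 mg/mL.
V₂ = C₁V₁/C₂ = 39.0 × 7.19 / 0.566 = 495 mL.
Diluent to add = V₂ − V₁ = 495 − 7.19 = 488 mL.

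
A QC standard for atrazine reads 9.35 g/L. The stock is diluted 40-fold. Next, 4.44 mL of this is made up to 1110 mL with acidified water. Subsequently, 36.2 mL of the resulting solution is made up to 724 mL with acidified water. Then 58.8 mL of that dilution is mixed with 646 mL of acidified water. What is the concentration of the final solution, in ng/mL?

3.90 ng/mL

Overall dilution factor = 40 × 250 × 20 × 11.99 = 2.40 × 10⁶.
9.35 g/L / 2.40 × 10⁶ = 3.90 × 10⁻⁶ g/L = 3.90 ng/mL.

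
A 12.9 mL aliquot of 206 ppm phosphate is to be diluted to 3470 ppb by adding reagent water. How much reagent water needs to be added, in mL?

3470 ppb = 3.47 ppm.
V₂ = C₁V₁/C₂ = 206 × 12.9 / 3.47 = 766 mL.
Diluent to add = V₂ − V₁ = 766 − 12.9 = 753 mL.

753 mL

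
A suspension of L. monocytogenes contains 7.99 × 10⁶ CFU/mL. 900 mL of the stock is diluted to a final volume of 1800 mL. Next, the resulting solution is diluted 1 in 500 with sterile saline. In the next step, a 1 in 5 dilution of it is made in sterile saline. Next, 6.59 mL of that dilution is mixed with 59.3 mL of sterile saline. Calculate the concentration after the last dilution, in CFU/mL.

160 CFU/mL

Overall dilution factor = 2 × 500 × 5 × 9.998 = 5.00 × 10⁴.
7.99 × 10⁶ CFU/mL / 5.00 × 10⁴ = 160 CFU/mL.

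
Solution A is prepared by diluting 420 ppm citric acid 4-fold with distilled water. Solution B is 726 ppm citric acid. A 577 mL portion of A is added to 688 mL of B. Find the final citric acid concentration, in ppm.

443 ppm

C_A = 420 ppm / 4 = 105 ppm.
C_mix = (C_A·V_A + C_B·V_B)/(V_A + V_B) = (105×577 + 726×688) / 1265 = 443 ppm.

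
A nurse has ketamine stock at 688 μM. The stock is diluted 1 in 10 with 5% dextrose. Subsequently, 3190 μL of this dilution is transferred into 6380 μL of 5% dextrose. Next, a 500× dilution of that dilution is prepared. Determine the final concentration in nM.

45.9 nM

Overall dilution factor = 10 × 3 × 500 = 1.50 × 10⁴.
688 μM / 1.50 × 10⁴ = 0.0459 μM = 45.9 nM.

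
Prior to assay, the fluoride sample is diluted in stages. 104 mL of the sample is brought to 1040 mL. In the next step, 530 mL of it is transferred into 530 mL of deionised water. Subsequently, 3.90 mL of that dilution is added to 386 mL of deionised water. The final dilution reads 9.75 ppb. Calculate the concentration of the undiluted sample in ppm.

Overall dilution factor = 10 × 2 × 99.97 = 1999.
Original = 9.75 ppb × 1999 = 1.95 × 10⁴ ppb = 19.5 ppm.

19.5 ppm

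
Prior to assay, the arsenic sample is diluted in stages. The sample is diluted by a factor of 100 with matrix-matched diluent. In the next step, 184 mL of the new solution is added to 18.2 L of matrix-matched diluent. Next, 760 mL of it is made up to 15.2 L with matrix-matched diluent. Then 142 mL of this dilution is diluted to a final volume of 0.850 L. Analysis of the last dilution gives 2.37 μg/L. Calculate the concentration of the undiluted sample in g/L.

2.83 g/L

Overall dilution factor = 100 × 99.91 × 20 × 5.986 = 1.20 × 10⁶.
Original = 2.37 μg/L × 1.20 × 10⁶ = 2.83 × 10⁶ μg/L = 2.83 g/L.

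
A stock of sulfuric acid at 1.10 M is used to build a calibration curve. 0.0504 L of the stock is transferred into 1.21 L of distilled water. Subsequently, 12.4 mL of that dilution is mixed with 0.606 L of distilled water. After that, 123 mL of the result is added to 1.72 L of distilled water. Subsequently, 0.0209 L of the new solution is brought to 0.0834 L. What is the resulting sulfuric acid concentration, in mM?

Overall dilution factor = 25.01 × 49.87 × 14.98 × 3.990 = 7.46 × 10⁴.
1.10 M / 7.46 × 10⁴ = 1.48 × 10⁻⁵ M = 0.0148 mM.

0.0148 mM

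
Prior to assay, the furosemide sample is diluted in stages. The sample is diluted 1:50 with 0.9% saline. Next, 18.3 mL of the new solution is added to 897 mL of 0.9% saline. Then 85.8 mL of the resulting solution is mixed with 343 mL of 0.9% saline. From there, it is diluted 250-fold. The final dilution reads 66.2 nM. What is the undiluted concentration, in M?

Overall dilution factor = 50 × 50.02 × 4.998 × 250 = 3.12 × 10⁶.
Original = 66.2 nM × 3.12 × 10⁶ = 2.07 × 10⁸ nM = 0.207 M.

0.207 M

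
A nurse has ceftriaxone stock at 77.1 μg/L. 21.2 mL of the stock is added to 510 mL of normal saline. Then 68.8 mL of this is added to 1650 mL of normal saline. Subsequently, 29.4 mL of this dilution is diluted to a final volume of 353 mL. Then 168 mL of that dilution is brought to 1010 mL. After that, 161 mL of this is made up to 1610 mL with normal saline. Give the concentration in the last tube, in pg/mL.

Overall dilution factor = 25.06 × 24.98 × 12.01 × 6.012 × 10 = 4.52 × 10⁵.
77.1 μg/L / 4.52 × 10⁵ = 1.71 × 10⁻⁴ μg/L = 0.171 pg/mL.

0.171 pg/mL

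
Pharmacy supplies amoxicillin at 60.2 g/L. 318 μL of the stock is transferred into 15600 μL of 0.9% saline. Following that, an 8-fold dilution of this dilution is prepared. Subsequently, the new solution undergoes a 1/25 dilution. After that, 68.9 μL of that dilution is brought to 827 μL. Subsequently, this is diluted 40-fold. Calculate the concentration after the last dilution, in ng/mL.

Overall dilution factor = 50.06 × 8 × 25 × 12.00 × 40 = 4.81 × 10⁶.
60.2 g/L / 4.81 × 10⁶ = 1.25 × 10⁻⁵ g/L = 12.5 ng/mL.

12.5 ng/mL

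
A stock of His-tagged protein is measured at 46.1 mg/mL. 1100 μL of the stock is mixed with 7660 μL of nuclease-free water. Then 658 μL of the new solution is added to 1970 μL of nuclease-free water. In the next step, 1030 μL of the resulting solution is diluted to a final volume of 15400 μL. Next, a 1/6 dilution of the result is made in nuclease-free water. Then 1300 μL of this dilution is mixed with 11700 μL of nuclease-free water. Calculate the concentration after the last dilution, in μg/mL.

Overall dilution factor = 7.964 × 3.994 × 14.95 × 6 × 10 = 2.85 × 10⁴.
46.1 mg/mL / 2.85 × 10⁴ = 1.62 × 10⁻³ mg/mL = 1.62 μg/mL.

1.62 μg/mL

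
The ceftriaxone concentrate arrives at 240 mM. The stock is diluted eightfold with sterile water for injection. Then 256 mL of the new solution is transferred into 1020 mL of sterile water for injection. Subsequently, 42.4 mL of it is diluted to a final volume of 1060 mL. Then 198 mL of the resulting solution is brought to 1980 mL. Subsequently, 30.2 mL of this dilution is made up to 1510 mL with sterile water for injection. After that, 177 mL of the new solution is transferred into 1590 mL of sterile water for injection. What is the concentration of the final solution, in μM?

0.0482 μM

Overall dilution factor = 8 × 4.984 × 25 × 10 × 50 × 9.983 = 4.98 × 10⁶.
240 mM / 4.98 × 10⁶ = 4.82 × 10⁻⁵ mM = 0.0482 μM.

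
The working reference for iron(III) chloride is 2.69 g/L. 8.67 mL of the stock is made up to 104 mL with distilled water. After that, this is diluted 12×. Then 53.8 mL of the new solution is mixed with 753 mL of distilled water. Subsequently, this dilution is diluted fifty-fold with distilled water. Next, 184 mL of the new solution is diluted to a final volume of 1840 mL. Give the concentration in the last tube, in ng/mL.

Overall dilution factor = 12.00 × 12 × 15.00 × 50 × 10 = 1.08 × 10⁶.
2.69 g/L / 1.08 × 10⁶ = 2.49 × 10⁻⁶ g/L = 2.49 ng/mL.

2.49 ng/mL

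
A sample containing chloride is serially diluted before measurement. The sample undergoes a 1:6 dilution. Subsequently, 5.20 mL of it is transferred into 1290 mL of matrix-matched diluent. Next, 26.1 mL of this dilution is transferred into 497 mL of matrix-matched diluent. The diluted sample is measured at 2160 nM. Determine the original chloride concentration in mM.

64.7 mM

Overall dilution factor = 6 × 249.1 × 20.04 = 3.00 × 10⁴.
Original = 2160 nM × 3.00 × 10⁴ = 6.47 × 10⁷ nM = 64.7 mM.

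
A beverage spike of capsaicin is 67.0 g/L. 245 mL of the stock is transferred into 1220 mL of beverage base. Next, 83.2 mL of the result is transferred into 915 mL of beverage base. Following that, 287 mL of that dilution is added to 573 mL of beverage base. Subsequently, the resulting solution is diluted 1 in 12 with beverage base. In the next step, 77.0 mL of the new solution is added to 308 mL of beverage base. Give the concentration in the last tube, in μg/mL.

5.19 μg/mL

Overall dilution factor = 5.980 × 12.00 × 2.997 × 12 × 5 = 1.29 × 10⁴.
67.0 g/L / 1.29 × 10⁴ = 5.19 × 10⁻³ g/L = 5.19 μg/mL.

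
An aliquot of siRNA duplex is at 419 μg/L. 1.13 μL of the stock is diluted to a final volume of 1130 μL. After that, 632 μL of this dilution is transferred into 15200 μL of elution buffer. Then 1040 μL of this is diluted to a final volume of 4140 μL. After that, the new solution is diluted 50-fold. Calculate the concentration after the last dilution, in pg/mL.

0.0840 pg/mL

Overall dilution factor = 1000 × 25.05 × 3.981 × 50 = 4.99 × 10⁶.
419 μg/L / 4.99 × 10⁶ = 8.40 × 10⁻⁵ μg/L = 0.0840 pg/mL.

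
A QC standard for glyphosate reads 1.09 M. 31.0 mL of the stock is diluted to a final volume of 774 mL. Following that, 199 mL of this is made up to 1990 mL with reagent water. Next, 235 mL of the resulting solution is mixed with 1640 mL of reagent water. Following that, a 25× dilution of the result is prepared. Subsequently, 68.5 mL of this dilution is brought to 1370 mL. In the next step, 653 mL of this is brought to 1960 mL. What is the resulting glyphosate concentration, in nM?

Overall dilution factor = 24.97 × 10 × 7.979 × 25 × 20 × 3.002 = 2.99 × 10⁶.
1.09 M / 2.99 × 10⁶ = 3.65 × 10⁻⁷ M = 365 nM.

365 nM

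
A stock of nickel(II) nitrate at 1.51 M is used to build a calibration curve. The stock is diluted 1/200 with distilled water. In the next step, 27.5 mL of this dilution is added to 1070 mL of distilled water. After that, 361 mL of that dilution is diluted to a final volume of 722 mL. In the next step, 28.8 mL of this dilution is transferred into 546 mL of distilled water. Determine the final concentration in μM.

4.74 μM

Overall dilution factor = 200 × 39.91 × 2 × 19.96 = 3.19 × 10⁵.
1.51 M / 3.19 × 10⁵ = 4.74 × 10⁻⁶ M = 4.74 μM.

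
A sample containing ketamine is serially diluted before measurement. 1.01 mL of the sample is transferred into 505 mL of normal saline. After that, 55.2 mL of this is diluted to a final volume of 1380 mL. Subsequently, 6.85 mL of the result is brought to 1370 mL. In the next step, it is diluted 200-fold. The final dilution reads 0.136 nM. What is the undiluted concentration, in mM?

Overall dilution factor = 501 × 25 × 200 × 200 = 5.01 × 10⁸.
Original = 0.136 nM × 5.01 × 10⁸ = 6.81 × 10⁷ nM = 68.1 mM.

68.1 mM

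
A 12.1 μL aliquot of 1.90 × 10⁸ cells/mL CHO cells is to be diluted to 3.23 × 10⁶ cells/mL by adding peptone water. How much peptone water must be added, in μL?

V₂ = C₁V₁/C₂ = 1.90 × 10⁸ × 12.1 / 3.23 × 10⁶ = 712 μL.
Diluent to add = V₂ − V₁ = 712 − 12.1 = 700 μL.

700 μL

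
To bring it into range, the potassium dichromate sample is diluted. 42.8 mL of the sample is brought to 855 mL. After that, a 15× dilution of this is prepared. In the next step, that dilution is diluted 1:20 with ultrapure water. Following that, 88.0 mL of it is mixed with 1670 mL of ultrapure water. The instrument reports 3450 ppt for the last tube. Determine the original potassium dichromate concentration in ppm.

Overall dilution factor = 19.98 × 15 × 20 × 19.98 = 1.20 × 10⁵.
Original = 3450 ppt × 1.20 × 10⁵ = 4.13 × 10⁸ ppt = 413 ppm.

413 ppm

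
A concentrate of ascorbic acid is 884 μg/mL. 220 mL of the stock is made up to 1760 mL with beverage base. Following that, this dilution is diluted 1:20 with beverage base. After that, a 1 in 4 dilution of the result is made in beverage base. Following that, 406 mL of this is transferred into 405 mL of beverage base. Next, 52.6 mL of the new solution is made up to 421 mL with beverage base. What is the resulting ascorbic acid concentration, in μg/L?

Overall dilution factor = 8 × 20 × 4 × 1.998 × 8.004 = 1.02 × 10⁴.
884 μg/mL / 1.02 × 10⁴ = 0.0864 μg/mL = 86.4 μg/L.

86.4 μg/L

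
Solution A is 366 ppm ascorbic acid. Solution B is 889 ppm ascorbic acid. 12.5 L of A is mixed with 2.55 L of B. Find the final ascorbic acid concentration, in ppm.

C_mix = (C_A·V_A + C_B·V_B)/(V_A + V_B) = (366×12.5 + 889×2.55) / 15.05 = 455 ppm.

455 ppm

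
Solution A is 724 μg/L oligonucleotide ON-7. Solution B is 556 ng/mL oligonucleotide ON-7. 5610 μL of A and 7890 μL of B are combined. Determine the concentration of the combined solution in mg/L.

0.626 mg/L

C_B = 556 ng/mL = 556 μg/L.
C_mix = (C_A·V_A + C_B·V_B)/(V_A + V_B) = (724×5610 + 556×7890) / 13500 = 626 μg/L = 0.626 mg/L.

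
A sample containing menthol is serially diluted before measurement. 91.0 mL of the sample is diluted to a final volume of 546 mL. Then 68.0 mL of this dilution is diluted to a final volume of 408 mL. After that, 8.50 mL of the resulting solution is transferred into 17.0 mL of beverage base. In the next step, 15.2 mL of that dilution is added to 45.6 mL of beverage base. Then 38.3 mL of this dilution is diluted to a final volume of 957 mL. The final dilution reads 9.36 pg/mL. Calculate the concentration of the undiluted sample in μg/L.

101 μg/L

Overall dilution factor = 6 × 6 × 3 × 4 × 24.99 = 1.08 × 10⁴.
Original = 9.36 pg/mL × 1.08 × 10⁴ = 1.01 × 10⁵ pg/mL = 101 μg/L.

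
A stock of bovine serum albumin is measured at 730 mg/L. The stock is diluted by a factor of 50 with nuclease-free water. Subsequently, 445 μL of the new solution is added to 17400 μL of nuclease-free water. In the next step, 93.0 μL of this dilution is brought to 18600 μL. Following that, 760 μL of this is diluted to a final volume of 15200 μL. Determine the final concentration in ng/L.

91.0 ng/L

Overall dilution factor = 50 × 40.10 × 200 × 20 = 8.02 × 10⁶.
730 mg/L / 8.02 × 10⁶ = 9.10 × 10⁻⁵ mg/L = 91.0 ng/L.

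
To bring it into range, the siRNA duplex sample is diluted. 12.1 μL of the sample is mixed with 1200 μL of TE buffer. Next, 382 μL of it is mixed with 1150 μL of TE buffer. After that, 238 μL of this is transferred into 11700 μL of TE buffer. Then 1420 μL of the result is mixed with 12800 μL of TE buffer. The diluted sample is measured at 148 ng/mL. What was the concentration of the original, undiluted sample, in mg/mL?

29.9 mg/mL

Overall dilution factor = 100.2 × 4.010 × 50.16 × 10.01 = 2.02 × 10⁵.
Original = 148 ng/mL × 2.02 × 10⁵ = 2.99 × 10⁷ ng/mL = 29.9 mg/mL.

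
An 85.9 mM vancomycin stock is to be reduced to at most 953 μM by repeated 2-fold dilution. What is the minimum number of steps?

Need 2ⁿ ≥ 90.1, so n ≥ log(90.1)/log(2) = 6.49.
Minimum whole steps: n = 7.

7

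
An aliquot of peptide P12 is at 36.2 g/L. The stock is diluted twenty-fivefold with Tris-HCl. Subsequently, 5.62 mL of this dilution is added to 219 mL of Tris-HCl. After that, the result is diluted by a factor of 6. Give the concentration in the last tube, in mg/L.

Overall dilution factor = 25 × 39.97 × 6 = 5995.
36.2 g/L / 5995 = 6.04 × 10⁻³ g/L = 6.04 mg/L.

6.04 mg/L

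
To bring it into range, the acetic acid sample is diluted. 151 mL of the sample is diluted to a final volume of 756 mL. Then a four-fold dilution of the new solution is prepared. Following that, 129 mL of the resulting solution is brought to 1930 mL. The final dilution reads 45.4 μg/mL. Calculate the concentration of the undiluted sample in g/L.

13.6 g/L

Overall dilution factor = 5.007 × 4 × 14.96 = 300.
Original = 45.4 μg/mL × 300 = 1.36 × 10⁴ μg/mL = 13.6 g/L.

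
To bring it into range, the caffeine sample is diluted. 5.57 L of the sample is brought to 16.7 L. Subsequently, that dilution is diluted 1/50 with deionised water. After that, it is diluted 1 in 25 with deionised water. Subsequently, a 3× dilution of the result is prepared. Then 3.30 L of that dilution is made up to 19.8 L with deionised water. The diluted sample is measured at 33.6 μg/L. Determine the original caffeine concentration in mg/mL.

2.27 mg/mL

Overall dilution factor = 2.998 × 50 × 25 × 3 × 6 = 6.75 × 10⁴.
Original = 33.6 μg/L × 6.75 × 10⁴ = 2.27 × 10⁶ μg/L = 2.27 mg/mL.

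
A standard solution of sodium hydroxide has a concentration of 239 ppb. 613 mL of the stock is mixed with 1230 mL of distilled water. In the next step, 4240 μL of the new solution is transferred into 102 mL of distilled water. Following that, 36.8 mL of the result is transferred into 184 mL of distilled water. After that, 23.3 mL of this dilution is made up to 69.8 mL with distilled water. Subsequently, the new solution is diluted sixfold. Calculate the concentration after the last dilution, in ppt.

Overall dilution factor = 3.007 × 25.06 × 6 × 2.996 × 6 = 8124.
239 ppb / 8124 = 0.0294 ppb = 29.4 ppt.

29.4 ppt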